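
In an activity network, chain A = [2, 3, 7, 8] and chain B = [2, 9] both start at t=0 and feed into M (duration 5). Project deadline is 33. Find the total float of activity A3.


Forward pass: ES(A3) = sum of predecessors on chain A = 5
EF = ES + duration = 5 + 7 = 12
Backward pass: LF(M) = deadline = 33; LS(M) = 33 - 5 = 28
LF(A3) = LS(M) - sum(successors on chain A) = 28 - 8 = 20
LS = LF - duration = 20 - 7 = 13
Total float = LS - ES = 13 - 5 = 8

8


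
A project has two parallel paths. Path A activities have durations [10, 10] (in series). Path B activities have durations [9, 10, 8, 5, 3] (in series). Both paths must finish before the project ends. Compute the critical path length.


Path A total = 10 + 10 = 20
Path B total = 9 + 10 + 8 + 5 + 3 = 35
Critical path = longest path = max(20, 35) = 35

35


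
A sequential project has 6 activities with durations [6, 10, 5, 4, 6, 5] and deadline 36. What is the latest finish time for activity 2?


LF(activity 2) = deadline - sum of successor durations
Successors: activities 3 through 6 with durations [5, 4, 6, 5]
Sum of successor durations = 20
LF = 36 - 20 = 16

16


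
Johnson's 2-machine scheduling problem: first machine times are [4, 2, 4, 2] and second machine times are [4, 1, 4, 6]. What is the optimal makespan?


Apply Johnson's rule:
  Group 1 (a <= b): [(4, 2, 6), (1, 4, 4), (3, 4, 4)]
  Group 2 (a > b): [(2, 2, 1)]
Optimal job order: [4, 1, 3, 2]
Schedule:
  Job 4: M1 done at 2, M2 done at 8
  Job 1: M1 done at 6, M2 done at 12
  Job 3: M1 done at 10, M2 done at 16
  Job 2: M1 done at 12, M2 done at 17
Makespan = 17

17


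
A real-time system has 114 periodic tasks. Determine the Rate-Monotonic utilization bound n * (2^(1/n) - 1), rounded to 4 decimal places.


Compute 2^(1/114) = 1.0060987606
Subtract 1: 1.0060987606 - 1 = 0.0060987606
Multiply by n: 114 * 0.0060987606 = 0.6952587084
Round to 4 dp: 0.6953

0.6953


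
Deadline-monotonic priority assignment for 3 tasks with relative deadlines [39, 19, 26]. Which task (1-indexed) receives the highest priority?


Sort tasks by relative deadline (ascending):
  Task 2: deadline = 19
  Task 3: deadline = 26
  Task 1: deadline = 39
Priority order (highest first): [2, 3, 1]
Highest priority task = 2

2


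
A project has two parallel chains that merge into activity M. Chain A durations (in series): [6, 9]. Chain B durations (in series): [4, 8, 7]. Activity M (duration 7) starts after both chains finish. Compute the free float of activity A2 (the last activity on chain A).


ES(A2) = sum of predecessors on chain A = 6
EF(A2) = ES + duration = 6 + 9 = 15
Successor of A2 is M. ES(M) = max(sum(A), sum(B)) = max(15, 19) = 19
Free float = ES(successor) - EF(current) = 19 - 15 = 4

4


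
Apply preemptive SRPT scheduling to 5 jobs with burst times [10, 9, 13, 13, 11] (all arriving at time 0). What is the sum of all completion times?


Since all jobs arrive at t=0, SRPT equals SPT ordering.
SPT order: [9, 10, 11, 13, 13]
Completion times:
  Job 1: p=9, C=9
  Job 2: p=10, C=19
  Job 3: p=11, C=30
  Job 4: p=13, C=43
  Job 5: p=13, C=56
Total completion time = 9 + 19 + 30 + 43 + 56 = 157

157


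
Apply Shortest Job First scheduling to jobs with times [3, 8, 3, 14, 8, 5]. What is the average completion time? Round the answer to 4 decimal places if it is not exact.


SJF order (ascending): [3, 3, 5, 8, 8, 14]
Completion times:
  Job 1: burst=3, C=3
  Job 2: burst=3, C=6
  Job 3: burst=5, C=11
  Job 4: burst=8, C=19
  Job 5: burst=8, C=27
  Job 6: burst=14, C=41
Average completion = 107/6 = 17.8333

17.8333


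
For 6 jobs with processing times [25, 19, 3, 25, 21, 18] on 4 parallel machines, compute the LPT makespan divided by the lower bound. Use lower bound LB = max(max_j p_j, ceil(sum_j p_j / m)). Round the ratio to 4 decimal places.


LPT order: [25, 25, 21, 19, 18, 3]
Machine loads after assignment: [25, 25, 24, 37]
LPT makespan = 37
Lower bound = max(max_job, ceil(total/4)) = max(25, 28) = 28
Ratio = 37 / 28 = 1.3214

1.3214


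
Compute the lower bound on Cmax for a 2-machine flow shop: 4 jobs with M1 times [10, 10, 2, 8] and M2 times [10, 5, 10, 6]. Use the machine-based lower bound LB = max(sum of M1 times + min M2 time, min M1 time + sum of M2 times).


LB1 = sum(M1 times) + min(M2 times) = 30 + 5 = 35
LB2 = min(M1 times) + sum(M2 times) = 2 + 31 = 33
Lower bound = max(LB1, LB2) = max(35, 33) = 35

35


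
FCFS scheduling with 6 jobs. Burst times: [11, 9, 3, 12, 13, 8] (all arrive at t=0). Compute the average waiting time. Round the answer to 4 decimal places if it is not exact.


FCFS order (as given): [11, 9, 3, 12, 13, 8]
Waiting times:
  Job 1: wait = 0
  Job 2: wait = 11
  Job 3: wait = 20
  Job 4: wait = 23
  Job 5: wait = 35
  Job 6: wait = 48
Sum of waiting times = 137
Average waiting time = 137/6 = 22.8333

22.8333


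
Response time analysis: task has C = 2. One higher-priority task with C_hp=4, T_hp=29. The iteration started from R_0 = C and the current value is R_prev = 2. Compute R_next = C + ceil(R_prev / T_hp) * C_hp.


R_next = C + ceil(R_prev / T_hp) * C_hp
ceil(2 / 29) = ceil(0.069) = 1
Interference = 1 * 4 = 4
R_next = 2 + 4 = 6

6


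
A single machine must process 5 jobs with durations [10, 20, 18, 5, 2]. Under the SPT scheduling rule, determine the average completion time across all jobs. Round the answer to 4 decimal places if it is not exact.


Sort jobs by processing time (SPT order): [2, 5, 10, 18, 20]
Compute completion times sequentially:
  Job 1: processing = 2, completes at 2
  Job 2: processing = 5, completes at 7
  Job 3: processing = 10, completes at 17
  Job 4: processing = 18, completes at 35
  Job 5: processing = 20, completes at 55
Sum of completion times = 116
Average completion time = 116/5 = 23.2

23.2


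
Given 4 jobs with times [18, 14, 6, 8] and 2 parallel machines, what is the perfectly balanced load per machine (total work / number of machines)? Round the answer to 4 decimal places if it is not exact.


Total processing time = 18 + 14 + 6 + 8 = 46
Number of machines = 2
Ideal balanced load = 46 / 2 = 23.0

23.0


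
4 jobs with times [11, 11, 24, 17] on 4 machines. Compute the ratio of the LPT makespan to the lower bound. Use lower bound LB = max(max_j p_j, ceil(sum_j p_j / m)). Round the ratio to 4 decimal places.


LPT order: [24, 17, 11, 11]
Machine loads after assignment: [24, 17, 11, 11]
LPT makespan = 24
Lower bound = max(max_job, ceil(total/4)) = max(24, 16) = 24
Ratio = 24 / 24 = 1.0

1.0


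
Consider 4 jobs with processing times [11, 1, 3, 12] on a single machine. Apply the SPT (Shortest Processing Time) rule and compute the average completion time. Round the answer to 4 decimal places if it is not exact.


Sort jobs by processing time (SPT order): [1, 3, 11, 12]
Compute completion times sequentially:
  Job 1: processing = 1, completes at 1
  Job 2: processing = 3, completes at 4
  Job 3: processing = 11, completes at 15
  Job 4: processing = 12, completes at 27
Sum of completion times = 47
Average completion time = 47/4 = 11.75

11.75


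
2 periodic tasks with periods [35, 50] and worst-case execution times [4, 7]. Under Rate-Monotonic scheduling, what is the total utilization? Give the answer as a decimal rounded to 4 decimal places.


Compute individual utilizations (exact fractions):
  Task 1: C/T = 4/35 (approx. 0.1143)
  Task 2: C/T = 7/50 (approx. 0.14)
Total utilization U = 4/35 + 7/50 = 89/350
Rounded to 4 decimal places: U = 0.2543
RM (Liu & Layland) bound for 2 tasks = 0.828427; compare with U = 89/350 (approx. 0.254286)
U <= bound, so schedulable by RM sufficient condition.

0.2543


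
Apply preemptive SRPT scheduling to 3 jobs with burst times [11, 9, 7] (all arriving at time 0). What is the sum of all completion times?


Since all jobs arrive at t=0, SRPT equals SPT ordering.
SPT order: [7, 9, 11]
Completion times:
  Job 1: p=7, C=7
  Job 2: p=9, C=16
  Job 3: p=11, C=27
Total completion time = 7 + 16 + 27 = 50

50


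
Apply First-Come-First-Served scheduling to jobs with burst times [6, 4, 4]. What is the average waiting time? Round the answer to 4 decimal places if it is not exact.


FCFS order (as given): [6, 4, 4]
Waiting times:
  Job 1: wait = 0
  Job 2: wait = 6
  Job 3: wait = 10
Sum of waiting times = 16
Average waiting time = 16/3 = 5.3333

5.3333


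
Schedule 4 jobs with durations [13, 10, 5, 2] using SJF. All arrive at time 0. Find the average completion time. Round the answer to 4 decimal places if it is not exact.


SJF order (ascending): [2, 5, 10, 13]
Completion times:
  Job 1: burst=2, C=2
  Job 2: burst=5, C=7
  Job 3: burst=10, C=17
  Job 4: burst=13, C=30
Average completion = 56/4 = 14.0

14.0


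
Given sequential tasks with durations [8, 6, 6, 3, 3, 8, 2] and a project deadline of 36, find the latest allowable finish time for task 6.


LF(activity 6) = deadline - sum of successor durations
Successors: activities 7 through 7 with durations [2]
Sum of successor durations = 2
LF = 36 - 2 = 34

34


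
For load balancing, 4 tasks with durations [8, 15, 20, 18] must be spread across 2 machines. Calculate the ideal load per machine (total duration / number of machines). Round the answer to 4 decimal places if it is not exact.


Total processing time = 8 + 15 + 20 + 18 = 61
Number of machines = 2
Ideal balanced load = 61 / 2 = 30.5

30.5


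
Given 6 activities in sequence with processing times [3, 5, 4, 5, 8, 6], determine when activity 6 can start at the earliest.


Activity 6 starts after activities 1 through 5 complete.
Predecessor durations: [3, 5, 4, 5, 8]
ES = 3 + 5 + 4 + 5 + 8 = 25

25


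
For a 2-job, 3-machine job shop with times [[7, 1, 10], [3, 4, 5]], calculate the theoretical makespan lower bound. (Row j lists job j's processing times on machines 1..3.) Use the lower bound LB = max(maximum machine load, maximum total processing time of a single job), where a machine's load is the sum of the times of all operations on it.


Machine loads:
  Machine 1: 7 + 3 = 10
  Machine 2: 1 + 4 = 5
  Machine 3: 10 + 5 = 15
Max machine load = 15
Job totals:
  Job 1: 18
  Job 2: 12
Max job total = 18
Lower bound = max(15, 18) = 18

18


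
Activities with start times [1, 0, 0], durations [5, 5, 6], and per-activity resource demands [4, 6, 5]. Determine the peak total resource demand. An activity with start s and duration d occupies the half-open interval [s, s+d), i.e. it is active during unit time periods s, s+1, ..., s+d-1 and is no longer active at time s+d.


Each activity i is active on [start_i, start_i + duration_i).
Compute total resource usage per time slot:
  t=0: active resources = [6, 5], total = 11
  t=1: active resources = [4, 6, 5], total = 15
  t=2: active resources = [4, 6, 5], total = 15
  t=3: active resources = [4, 6, 5], total = 15
  t=4: active resources = [4, 6, 5], total = 15
  t=5: active resources = [4, 5], total = 9
Peak resource demand = 15

15


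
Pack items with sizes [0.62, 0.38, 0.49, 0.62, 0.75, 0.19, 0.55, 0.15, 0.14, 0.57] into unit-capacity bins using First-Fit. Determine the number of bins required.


Place items sequentially using First-Fit:
  Item 0.62 -> new Bin 1
  Item 0.38 -> Bin 1 (now 1.0)
  Item 0.49 -> new Bin 2
  Item 0.62 -> new Bin 3
  Item 0.75 -> new Bin 4
  Item 0.19 -> Bin 2 (now 0.68)
  Item 0.55 -> new Bin 5
  Item 0.15 -> Bin 2 (now 0.83)
  Item 0.14 -> Bin 2 (now 0.97)
  Item 0.57 -> new Bin 6
Total bins used = 6

6


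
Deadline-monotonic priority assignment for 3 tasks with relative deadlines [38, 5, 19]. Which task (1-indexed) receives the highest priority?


Sort tasks by relative deadline (ascending):
  Task 2: deadline = 5
  Task 3: deadline = 19
  Task 1: deadline = 38
Priority order (highest first): [2, 3, 1]
Highest priority task = 2

2


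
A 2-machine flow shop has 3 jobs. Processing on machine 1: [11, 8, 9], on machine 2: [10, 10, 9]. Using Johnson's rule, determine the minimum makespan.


Apply Johnson's rule:
  Group 1 (a <= b): [(2, 8, 10), (3, 9, 9)]
  Group 2 (a > b): [(1, 11, 10)]
Optimal job order: [2, 3, 1]
Schedule:
  Job 2: M1 done at 8, M2 done at 18
  Job 3: M1 done at 17, M2 done at 27
  Job 1: M1 done at 28, M2 done at 38
Makespan = 38

38


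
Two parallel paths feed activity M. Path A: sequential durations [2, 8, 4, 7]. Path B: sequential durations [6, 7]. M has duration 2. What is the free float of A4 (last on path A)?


ES(A4) = sum of predecessors on chain A = 14
EF(A4) = ES + duration = 14 + 7 = 21
Successor of A4 is M. ES(M) = max(sum(A), sum(B)) = max(21, 13) = 21
Free float = ES(successor) - EF(current) = 21 - 21 = 0

0


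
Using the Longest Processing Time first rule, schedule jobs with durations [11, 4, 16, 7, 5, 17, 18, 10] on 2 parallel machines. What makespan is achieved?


Sort jobs in decreasing order (LPT): [18, 17, 16, 11, 10, 7, 5, 4]
Assign each job to the least loaded machine:
  Machine 1: jobs [18, 11, 10, 5], load = 44
  Machine 2: jobs [17, 16, 7, 4], load = 44
Makespan = max load = 44

44


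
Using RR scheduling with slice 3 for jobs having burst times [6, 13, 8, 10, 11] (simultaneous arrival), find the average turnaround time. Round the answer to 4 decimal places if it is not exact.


Time quantum = 3
Execution trace:
  J1 runs 3 units, time = 3
  J2 runs 3 units, time = 6
  J3 runs 3 units, time = 9
  J4 runs 3 units, time = 12
  J5 runs 3 units, time = 15
  J1 runs 3 units, time = 18
  J2 runs 3 units, time = 21
  J3 runs 3 units, time = 24
  J4 runs 3 units, time = 27
  J5 runs 3 units, time = 30
  J2 runs 3 units, time = 33
  J3 runs 2 units, time = 35
  J4 runs 3 units, time = 38
  J5 runs 3 units, time = 41
  J2 runs 3 units, time = 44
  J4 runs 1 units, time = 45
  J5 runs 2 units, time = 47
  J2 runs 1 units, time = 48
Finish times: [18, 48, 35, 45, 47]
Average turnaround = 193/5 = 38.6

38.6


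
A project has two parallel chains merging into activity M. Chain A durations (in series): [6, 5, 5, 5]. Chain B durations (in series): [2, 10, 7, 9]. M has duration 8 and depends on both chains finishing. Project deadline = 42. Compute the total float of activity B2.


Forward pass: ES(B2) = sum of predecessors on chain B = 2
EF = ES + duration = 2 + 10 = 12
Backward pass: LF(M) = deadline = 42; LS(M) = 42 - 8 = 34
LF(B2) = LS(M) - sum(successors on chain B) = 34 - 16 = 18
LS = LF - duration = 18 - 10 = 8
Total float = LS - ES = 8 - 2 = 6

6


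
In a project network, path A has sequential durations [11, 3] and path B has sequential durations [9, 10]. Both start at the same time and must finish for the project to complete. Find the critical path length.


Path A total = 11 + 3 = 14
Path B total = 9 + 10 = 19
Critical path = longest path = max(14, 19) = 19

19


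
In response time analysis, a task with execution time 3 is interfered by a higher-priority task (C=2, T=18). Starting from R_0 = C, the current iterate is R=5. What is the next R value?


R_next = C + ceil(R_prev / T_hp) * C_hp
ceil(5 / 18) = ceil(0.2778) = 1
Interference = 1 * 2 = 2
R_next = 3 + 2 = 5
R_next = R_prev, so the iteration has converged (response time = 5).

5


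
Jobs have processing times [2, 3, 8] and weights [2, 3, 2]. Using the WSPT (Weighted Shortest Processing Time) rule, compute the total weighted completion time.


Compute p/w ratios and sort ascending (WSPT): [(2, 2), (3, 3), (8, 2)]
Compute weighted completion times:
  Job (p=2,w=2): C=2, w*C=2*2=4
  Job (p=3,w=3): C=5, w*C=3*5=15
  Job (p=8,w=2): C=13, w*C=2*13=26
Total weighted completion time = 45

45


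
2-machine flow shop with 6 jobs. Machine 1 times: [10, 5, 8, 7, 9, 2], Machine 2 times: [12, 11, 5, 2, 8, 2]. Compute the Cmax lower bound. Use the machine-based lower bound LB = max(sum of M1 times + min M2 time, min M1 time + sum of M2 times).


LB1 = sum(M1 times) + min(M2 times) = 41 + 2 = 43
LB2 = min(M1 times) + sum(M2 times) = 2 + 40 = 42
Lower bound = max(LB1, LB2) = max(43, 42) = 43

43


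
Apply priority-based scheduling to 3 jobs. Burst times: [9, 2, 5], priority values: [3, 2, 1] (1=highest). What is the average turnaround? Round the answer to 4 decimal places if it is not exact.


Sort by priority (ascending = highest first):
Order: [(1, 5), (2, 2), (3, 9)]
Completion times:
  Priority 1, burst=5, C=5
  Priority 2, burst=2, C=7
  Priority 3, burst=9, C=16
Average turnaround = 28/3 = 9.3333

9.3333


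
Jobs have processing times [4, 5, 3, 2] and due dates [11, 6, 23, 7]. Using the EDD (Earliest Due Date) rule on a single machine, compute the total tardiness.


Sort by due date (EDD order): [(5, 6), (2, 7), (4, 11), (3, 23)]
Compute completion times and tardiness:
  Job 1: p=5, d=6, C=5, tardiness=max(0,5-6)=0
  Job 2: p=2, d=7, C=7, tardiness=max(0,7-7)=0
  Job 3: p=4, d=11, C=11, tardiness=max(0,11-11)=0
  Job 4: p=3, d=23, C=14, tardiness=max(0,14-23)=0
Total tardiness = 0

0


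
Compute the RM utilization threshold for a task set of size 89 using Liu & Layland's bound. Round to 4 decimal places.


Compute 2^(1/89) = 1.0078185773
Subtract 1: 1.0078185773 - 1 = 0.0078185773
Multiply by n: 89 * 0.0078185773 = 0.6958533797
Round to 4 dp: 0.6959

0.6959


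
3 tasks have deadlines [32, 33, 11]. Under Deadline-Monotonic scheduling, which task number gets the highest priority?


Sort tasks by relative deadline (ascending):
  Task 3: deadline = 11
  Task 1: deadline = 32
  Task 2: deadline = 33
Priority order (highest first): [3, 1, 2]
Highest priority task = 3

3


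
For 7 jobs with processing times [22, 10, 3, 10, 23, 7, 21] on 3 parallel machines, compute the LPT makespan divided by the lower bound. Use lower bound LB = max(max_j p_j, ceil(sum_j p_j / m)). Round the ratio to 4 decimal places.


LPT order: [23, 22, 21, 10, 10, 7, 3]
Machine loads after assignment: [33, 32, 31]
LPT makespan = 33
Lower bound = max(max_job, ceil(total/3)) = max(23, 32) = 32
Ratio = 33 / 32 = 1.0313

1.0313


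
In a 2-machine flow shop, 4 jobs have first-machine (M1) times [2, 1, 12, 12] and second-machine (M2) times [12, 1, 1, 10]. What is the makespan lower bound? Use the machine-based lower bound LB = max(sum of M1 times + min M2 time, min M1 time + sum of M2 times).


LB1 = sum(M1 times) + min(M2 times) = 27 + 1 = 28
LB2 = min(M1 times) + sum(M2 times) = 1 + 24 = 25
Lower bound = max(LB1, LB2) = max(28, 25) = 28

28


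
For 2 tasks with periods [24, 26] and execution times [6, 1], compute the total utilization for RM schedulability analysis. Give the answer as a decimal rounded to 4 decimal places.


Compute individual utilizations (exact fractions):
  Task 1: C/T = 6/24 = 1/4 (approx. 0.25)
  Task 2: C/T = 1/26 (approx. 0.0385)
Total utilization U = 1/4 + 1/26 = 15/52
Rounded to 4 decimal places: U = 0.2885
RM (Liu & Layland) bound for 2 tasks = 0.828427; compare with U = 15/52 (approx. 0.288462)
U <= bound, so schedulable by RM sufficient condition.

0.2885


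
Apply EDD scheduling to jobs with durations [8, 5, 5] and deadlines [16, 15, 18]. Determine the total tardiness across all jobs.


Sort by due date (EDD order): [(5, 15), (8, 16), (5, 18)]
Compute completion times and tardiness:
  Job 1: p=5, d=15, C=5, tardiness=max(0,5-15)=0
  Job 2: p=8, d=16, C=13, tardiness=max(0,13-16)=0
  Job 3: p=5, d=18, C=18, tardiness=max(0,18-18)=0
Total tardiness = 0

0


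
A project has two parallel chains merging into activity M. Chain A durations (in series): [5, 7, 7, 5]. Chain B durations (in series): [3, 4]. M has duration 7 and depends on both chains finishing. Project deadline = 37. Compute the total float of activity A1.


Forward pass: ES(A1) = sum of predecessors on chain A = 0
EF = ES + duration = 0 + 5 = 5
Backward pass: LF(M) = deadline = 37; LS(M) = 37 - 7 = 30
LF(A1) = LS(M) - sum(successors on chain A) = 30 - 19 = 11
LS = LF - duration = 11 - 5 = 6
Total float = LS - ES = 6 - 0 = 6

6


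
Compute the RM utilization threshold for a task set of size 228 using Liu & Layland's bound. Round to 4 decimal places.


Compute 2^(1/228) = 1.0030447451
Subtract 1: 1.0030447451 - 1 = 0.0030447451
Multiply by n: 228 * 0.0030447451 = 0.6942018828
Round to 4 dp: 0.6942

0.6942


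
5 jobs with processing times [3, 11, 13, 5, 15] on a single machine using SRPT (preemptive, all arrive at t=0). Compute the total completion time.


Since all jobs arrive at t=0, SRPT equals SPT ordering.
SPT order: [3, 5, 11, 13, 15]
Completion times:
  Job 1: p=3, C=3
  Job 2: p=5, C=8
  Job 3: p=11, C=19
  Job 4: p=13, C=32
  Job 5: p=15, C=47
Total completion time = 3 + 8 + 19 + 32 + 47 = 109

109


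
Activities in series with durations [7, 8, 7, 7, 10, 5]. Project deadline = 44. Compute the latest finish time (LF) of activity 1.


LF(activity 1) = deadline - sum of successor durations
Successors: activities 2 through 6 with durations [8, 7, 7, 10, 5]
Sum of successor durations = 37
LF = 44 - 37 = 7

7


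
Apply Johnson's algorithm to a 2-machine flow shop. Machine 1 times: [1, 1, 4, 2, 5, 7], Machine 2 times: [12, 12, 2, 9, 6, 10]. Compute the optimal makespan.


Apply Johnson's rule:
  Group 1 (a <= b): [(1, 1, 12), (2, 1, 12), (4, 2, 9), (5, 5, 6), (6, 7, 10)]
  Group 2 (a > b): [(3, 4, 2)]
Optimal job order: [1, 2, 4, 5, 6, 3]
Schedule:
  Job 1: M1 done at 1, M2 done at 13
  Job 2: M1 done at 2, M2 done at 25
  Job 4: M1 done at 4, M2 done at 34
  Job 5: M1 done at 9, M2 done at 40
  Job 6: M1 done at 16, M2 done at 50
  Job 3: M1 done at 20, M2 done at 52
Makespan = 52

52


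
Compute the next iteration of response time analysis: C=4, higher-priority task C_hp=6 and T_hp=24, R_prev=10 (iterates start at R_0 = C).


R_next = C + ceil(R_prev / T_hp) * C_hp
ceil(10 / 24) = ceil(0.4167) = 1
Interference = 1 * 6 = 6
R_next = 4 + 6 = 10
R_next = R_prev, so the iteration has converged (response time = 10).

10


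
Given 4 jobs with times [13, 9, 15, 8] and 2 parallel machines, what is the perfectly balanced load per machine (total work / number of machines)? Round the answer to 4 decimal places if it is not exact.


Total processing time = 13 + 9 + 15 + 8 = 45
Number of machines = 2
Ideal balanced load = 45 / 2 = 22.5

22.5


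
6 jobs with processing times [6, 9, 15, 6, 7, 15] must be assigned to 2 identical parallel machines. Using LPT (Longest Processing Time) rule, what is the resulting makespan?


Sort jobs in decreasing order (LPT): [15, 15, 9, 7, 6, 6]
Assign each job to the least loaded machine:
  Machine 1: jobs [15, 9, 6], load = 30
  Machine 2: jobs [15, 7, 6], load = 28
Makespan = max load = 30

30


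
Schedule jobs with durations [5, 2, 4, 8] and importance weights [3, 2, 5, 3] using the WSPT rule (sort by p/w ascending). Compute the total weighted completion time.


Compute p/w ratios and sort ascending (WSPT): [(4, 5), (2, 2), (5, 3), (8, 3)]
Compute weighted completion times:
  Job (p=4,w=5): C=4, w*C=5*4=20
  Job (p=2,w=2): C=6, w*C=2*6=12
  Job (p=5,w=3): C=11, w*C=3*11=33
  Job (p=8,w=3): C=19, w*C=3*19=57
Total weighted completion time = 122

122


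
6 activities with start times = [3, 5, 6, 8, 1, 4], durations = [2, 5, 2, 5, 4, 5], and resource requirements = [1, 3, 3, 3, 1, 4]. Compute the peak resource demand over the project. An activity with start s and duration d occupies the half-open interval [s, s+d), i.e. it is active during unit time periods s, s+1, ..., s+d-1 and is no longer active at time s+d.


Each activity i is active on [start_i, start_i + duration_i).
Compute total resource usage per time slot:
  t=0: active resources = [], total = 0
  t=1: active resources = [1], total = 1
  t=2: active resources = [1], total = 1
  t=3: active resources = [1, 1], total = 2
  t=4: active resources = [1, 1, 4], total = 6
  t=5: active resources = [3, 4], total = 7
  t=6: active resources = [3, 3, 4], total = 10
  t=7: active resources = [3, 3, 4], total = 10
  t=8: active resources = [3, 3, 4], total = 10
  t=9: active resources = [3, 3], total = 6
  t=10: active resources = [3], total = 3
  t=11: active resources = [3], total = 3
  t=12: active resources = [3], total = 3
Peak resource demand = 10

10


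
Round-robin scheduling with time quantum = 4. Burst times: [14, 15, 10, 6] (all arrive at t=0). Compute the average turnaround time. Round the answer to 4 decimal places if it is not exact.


Time quantum = 4
Execution trace:
  J1 runs 4 units, time = 4
  J2 runs 4 units, time = 8
  J3 runs 4 units, time = 12
  J4 runs 4 units, time = 16
  J1 runs 4 units, time = 20
  J2 runs 4 units, time = 24
  J3 runs 4 units, time = 28
  J4 runs 2 units, time = 30
  J1 runs 4 units, time = 34
  J2 runs 4 units, time = 38
  J3 runs 2 units, time = 40
  J1 runs 2 units, time = 42
  J2 runs 3 units, time = 45
Finish times: [42, 45, 40, 30]
Average turnaround = 157/4 = 39.25

39.25


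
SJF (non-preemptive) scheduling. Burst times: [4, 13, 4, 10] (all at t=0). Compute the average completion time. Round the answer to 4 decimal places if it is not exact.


SJF order (ascending): [4, 4, 10, 13]
Completion times:
  Job 1: burst=4, C=4
  Job 2: burst=4, C=8
  Job 3: burst=10, C=18
  Job 4: burst=13, C=31
Average completion = 61/4 = 15.25

15.25


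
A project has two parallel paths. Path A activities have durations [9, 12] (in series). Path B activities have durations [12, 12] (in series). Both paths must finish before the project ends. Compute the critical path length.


Path A total = 9 + 12 = 21
Path B total = 12 + 12 = 24
Critical path = longest path = max(21, 24) = 24

24


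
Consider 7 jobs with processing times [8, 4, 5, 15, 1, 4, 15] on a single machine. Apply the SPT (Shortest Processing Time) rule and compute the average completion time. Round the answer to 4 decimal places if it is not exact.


Sort jobs by processing time (SPT order): [1, 4, 4, 5, 8, 15, 15]
Compute completion times sequentially:
  Job 1: processing = 1, completes at 1
  Job 2: processing = 4, completes at 5
  Job 3: processing = 4, completes at 9
  Job 4: processing = 5, completes at 14
  Job 5: processing = 8, completes at 22
  Job 6: processing = 15, completes at 37
  Job 7: processing = 15, completes at 52
Sum of completion times = 140
Average completion time = 140/7 = 20.0

20.0


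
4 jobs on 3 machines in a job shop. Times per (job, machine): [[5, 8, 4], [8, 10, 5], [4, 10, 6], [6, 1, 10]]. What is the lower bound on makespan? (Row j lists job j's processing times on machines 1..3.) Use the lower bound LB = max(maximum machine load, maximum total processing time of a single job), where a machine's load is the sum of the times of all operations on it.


Machine loads:
  Machine 1: 5 + 8 + 4 + 6 = 23
  Machine 2: 8 + 10 + 10 + 1 = 29
  Machine 3: 4 + 5 + 6 + 10 = 25
Max machine load = 29
Job totals:
  Job 1: 17
  Job 2: 23
  Job 3: 20
  Job 4: 17
Max job total = 23
Lower bound = max(29, 23) = 29

29


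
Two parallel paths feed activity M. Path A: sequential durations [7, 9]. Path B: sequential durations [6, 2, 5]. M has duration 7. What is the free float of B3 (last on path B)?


ES(B3) = sum of predecessors on chain B = 8
EF(B3) = ES + duration = 8 + 5 = 13
Successor of B3 is M. ES(M) = max(sum(A), sum(B)) = max(16, 13) = 16
Free float = ES(successor) - EF(current) = 16 - 13 = 3

3


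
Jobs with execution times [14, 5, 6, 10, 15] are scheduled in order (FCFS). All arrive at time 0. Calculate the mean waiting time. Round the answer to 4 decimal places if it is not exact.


FCFS order (as given): [14, 5, 6, 10, 15]
Waiting times:
  Job 1: wait = 0
  Job 2: wait = 14
  Job 3: wait = 19
  Job 4: wait = 25
  Job 5: wait = 35
Sum of waiting times = 93
Average waiting time = 93/5 = 18.6

18.6


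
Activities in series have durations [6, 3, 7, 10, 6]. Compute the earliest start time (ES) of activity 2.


Activity 2 starts after activities 1 through 1 complete.
Predecessor durations: [6]
ES = 6 = 6

6


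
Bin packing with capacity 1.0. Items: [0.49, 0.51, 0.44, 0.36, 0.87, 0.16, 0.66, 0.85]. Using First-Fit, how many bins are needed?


Place items sequentially using First-Fit:
  Item 0.49 -> new Bin 1
  Item 0.51 -> Bin 1 (now 1.0)
  Item 0.44 -> new Bin 2
  Item 0.36 -> Bin 2 (now 0.8)
  Item 0.87 -> new Bin 3
  Item 0.16 -> Bin 2 (now 0.96)
  Item 0.66 -> new Bin 4
  Item 0.85 -> new Bin 5
Total bins used = 5

5


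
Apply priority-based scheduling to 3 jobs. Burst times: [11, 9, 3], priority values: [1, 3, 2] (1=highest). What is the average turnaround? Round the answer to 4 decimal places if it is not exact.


Sort by priority (ascending = highest first):
Order: [(1, 11), (2, 3), (3, 9)]
Completion times:
  Priority 1, burst=11, C=11
  Priority 2, burst=3, C=14
  Priority 3, burst=9, C=23
Average turnaround = 48/3 = 16.0

16.0


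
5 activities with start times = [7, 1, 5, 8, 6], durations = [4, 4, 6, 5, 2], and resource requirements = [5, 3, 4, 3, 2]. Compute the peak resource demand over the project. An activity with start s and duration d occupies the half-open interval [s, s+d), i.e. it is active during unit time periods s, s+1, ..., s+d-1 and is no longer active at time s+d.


Each activity i is active on [start_i, start_i + duration_i).
Compute total resource usage per time slot:
  t=0: active resources = [], total = 0
  t=1: active resources = [3], total = 3
  t=2: active resources = [3], total = 3
  t=3: active resources = [3], total = 3
  t=4: active resources = [3], total = 3
  t=5: active resources = [4], total = 4
  t=6: active resources = [4, 2], total = 6
  t=7: active resources = [5, 4, 2], total = 11
  t=8: active resources = [5, 4, 3], total = 12
  t=9: active resources = [5, 4, 3], total = 12
  t=10: active resources = [5, 4, 3], total = 12
  t=11: active resources = [3], total = 3
  t=12: active resources = [3], total = 3
Peak resource demand = 12

12


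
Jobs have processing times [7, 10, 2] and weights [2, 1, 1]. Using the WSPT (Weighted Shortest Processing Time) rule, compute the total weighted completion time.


Compute p/w ratios and sort ascending (WSPT): [(2, 1), (7, 2), (10, 1)]
Compute weighted completion times:
  Job (p=2,w=1): C=2, w*C=1*2=2
  Job (p=7,w=2): C=9, w*C=2*9=18
  Job (p=10,w=1): C=19, w*C=1*19=19
Total weighted completion time = 39

39


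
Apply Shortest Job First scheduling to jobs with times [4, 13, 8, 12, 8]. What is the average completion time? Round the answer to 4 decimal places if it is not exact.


SJF order (ascending): [4, 8, 8, 12, 13]
Completion times:
  Job 1: burst=4, C=4
  Job 2: burst=8, C=12
  Job 3: burst=8, C=20
  Job 4: burst=12, C=32
  Job 5: burst=13, C=45
Average completion = 113/5 = 22.6

22.6


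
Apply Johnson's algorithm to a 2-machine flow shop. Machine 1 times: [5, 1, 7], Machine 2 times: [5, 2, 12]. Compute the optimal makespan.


Apply Johnson's rule:
  Group 1 (a <= b): [(2, 1, 2), (1, 5, 5), (3, 7, 12)]
  Group 2 (a > b): []
Optimal job order: [2, 1, 3]
Schedule:
  Job 2: M1 done at 1, M2 done at 3
  Job 1: M1 done at 6, M2 done at 11
  Job 3: M1 done at 13, M2 done at 25
Makespan = 25

25


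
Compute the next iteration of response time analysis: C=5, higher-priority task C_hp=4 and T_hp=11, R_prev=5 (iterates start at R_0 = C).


R_next = C + ceil(R_prev / T_hp) * C_hp
ceil(5 / 11) = ceil(0.4545) = 1
Interference = 1 * 4 = 4
R_next = 5 + 4 = 9

9


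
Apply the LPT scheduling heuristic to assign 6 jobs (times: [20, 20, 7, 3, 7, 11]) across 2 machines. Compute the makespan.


Sort jobs in decreasing order (LPT): [20, 20, 11, 7, 7, 3]
Assign each job to the least loaded machine:
  Machine 1: jobs [20, 11, 3], load = 34
  Machine 2: jobs [20, 7, 7], load = 34
Makespan = max load = 34

34


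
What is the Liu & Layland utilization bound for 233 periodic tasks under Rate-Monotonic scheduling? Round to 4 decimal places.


Compute 2^(1/233) = 1.0029793100
Subtract 1: 1.0029793100 - 1 = 0.0029793100
Multiply by n: 233 * 0.0029793100 = 0.6941792300
Round to 4 dp: 0.6942

0.6942


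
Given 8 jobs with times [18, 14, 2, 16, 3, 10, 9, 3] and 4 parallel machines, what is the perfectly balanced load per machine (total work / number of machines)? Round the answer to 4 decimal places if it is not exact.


Total processing time = 18 + 14 + 2 + 16 + 3 + 10 + 9 + 3 = 75
Number of machines = 4
Ideal balanced load = 75 / 4 = 18.75

18.75


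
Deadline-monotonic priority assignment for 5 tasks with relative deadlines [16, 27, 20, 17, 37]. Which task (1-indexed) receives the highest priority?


Sort tasks by relative deadline (ascending):
  Task 1: deadline = 16
  Task 4: deadline = 17
  Task 3: deadline = 20
  Task 2: deadline = 27
  Task 5: deadline = 37
Priority order (highest first): [1, 4, 3, 2, 5]
Highest priority task = 1

1


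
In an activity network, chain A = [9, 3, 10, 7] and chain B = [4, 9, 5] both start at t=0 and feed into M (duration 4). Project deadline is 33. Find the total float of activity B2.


Forward pass: ES(B2) = sum of predecessors on chain B = 4
EF = ES + duration = 4 + 9 = 13
Backward pass: LF(M) = deadline = 33; LS(M) = 33 - 4 = 29
LF(B2) = LS(M) - sum(successors on chain B) = 29 - 5 = 24
LS = LF - duration = 24 - 9 = 15
Total float = LS - ES = 15 - 4 = 11

11


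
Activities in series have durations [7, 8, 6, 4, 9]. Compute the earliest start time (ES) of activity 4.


Activity 4 starts after activities 1 through 3 complete.
Predecessor durations: [7, 8, 6]
ES = 7 + 8 + 6 = 21

21


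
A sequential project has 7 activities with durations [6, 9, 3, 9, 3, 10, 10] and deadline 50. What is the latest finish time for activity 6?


LF(activity 6) = deadline - sum of successor durations
Successors: activities 7 through 7 with durations [10]
Sum of successor durations = 10
LF = 50 - 10 = 40

40


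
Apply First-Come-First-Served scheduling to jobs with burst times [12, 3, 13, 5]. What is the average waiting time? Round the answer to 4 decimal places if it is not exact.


FCFS order (as given): [12, 3, 13, 5]
Waiting times:
  Job 1: wait = 0
  Job 2: wait = 12
  Job 3: wait = 15
  Job 4: wait = 28
Sum of waiting times = 55
Average waiting time = 55/4 = 13.75

13.75


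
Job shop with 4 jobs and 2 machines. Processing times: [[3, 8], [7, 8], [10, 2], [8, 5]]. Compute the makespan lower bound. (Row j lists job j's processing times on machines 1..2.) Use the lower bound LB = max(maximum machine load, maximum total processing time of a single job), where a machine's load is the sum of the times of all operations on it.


Machine loads:
  Machine 1: 3 + 7 + 10 + 8 = 28
  Machine 2: 8 + 8 + 2 + 5 = 23
Max machine load = 28
Job totals:
  Job 1: 11
  Job 2: 15
  Job 3: 12
  Job 4: 13
Max job total = 15
Lower bound = max(28, 15) = 28

28


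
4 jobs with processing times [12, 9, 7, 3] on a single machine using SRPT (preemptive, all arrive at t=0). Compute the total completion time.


Since all jobs arrive at t=0, SRPT equals SPT ordering.
SPT order: [3, 7, 9, 12]
Completion times:
  Job 1: p=3, C=3
  Job 2: p=7, C=10
  Job 3: p=9, C=19
  Job 4: p=12, C=31
Total completion time = 3 + 10 + 19 + 31 = 63

63


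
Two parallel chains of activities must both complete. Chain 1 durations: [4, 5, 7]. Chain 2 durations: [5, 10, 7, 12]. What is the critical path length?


Path A total = 4 + 5 + 7 = 16
Path B total = 5 + 10 + 7 + 12 = 34
Critical path = longest path = max(16, 34) = 34

34


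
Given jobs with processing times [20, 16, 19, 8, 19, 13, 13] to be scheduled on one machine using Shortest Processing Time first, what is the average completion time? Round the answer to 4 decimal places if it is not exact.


Sort jobs by processing time (SPT order): [8, 13, 13, 16, 19, 19, 20]
Compute completion times sequentially:
  Job 1: processing = 8, completes at 8
  Job 2: processing = 13, completes at 21
  Job 3: processing = 13, completes at 34
  Job 4: processing = 16, completes at 50
  Job 5: processing = 19, completes at 69
  Job 6: processing = 19, completes at 88
  Job 7: processing = 20, completes at 108
Sum of completion times = 378
Average completion time = 378/7 = 54.0

54.0


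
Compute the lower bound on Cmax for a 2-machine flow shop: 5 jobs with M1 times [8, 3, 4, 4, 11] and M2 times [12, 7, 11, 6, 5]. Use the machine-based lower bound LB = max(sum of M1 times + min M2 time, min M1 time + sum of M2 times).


LB1 = sum(M1 times) + min(M2 times) = 30 + 5 = 35
LB2 = min(M1 times) + sum(M2 times) = 3 + 41 = 44
Lower bound = max(LB1, LB2) = max(35, 44) = 44

44


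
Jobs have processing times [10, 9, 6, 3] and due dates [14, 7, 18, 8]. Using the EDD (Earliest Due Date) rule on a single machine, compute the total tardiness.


Sort by due date (EDD order): [(9, 7), (3, 8), (10, 14), (6, 18)]
Compute completion times and tardiness:
  Job 1: p=9, d=7, C=9, tardiness=max(0,9-7)=2
  Job 2: p=3, d=8, C=12, tardiness=max(0,12-8)=4
  Job 3: p=10, d=14, C=22, tardiness=max(0,22-14)=8
  Job 4: p=6, d=18, C=28, tardiness=max(0,28-18)=10
Total tardiness = 24

24


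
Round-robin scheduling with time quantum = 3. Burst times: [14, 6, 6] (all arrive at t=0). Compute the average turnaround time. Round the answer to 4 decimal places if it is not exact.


Time quantum = 3
Execution trace:
  J1 runs 3 units, time = 3
  J2 runs 3 units, time = 6
  J3 runs 3 units, time = 9
  J1 runs 3 units, time = 12
  J2 runs 3 units, time = 15
  J3 runs 3 units, time = 18
  J1 runs 3 units, time = 21
  J1 runs 3 units, time = 24
  J1 runs 2 units, time = 26
Finish times: [26, 15, 18]
Average turnaround = 59/3 = 19.6667

19.6667


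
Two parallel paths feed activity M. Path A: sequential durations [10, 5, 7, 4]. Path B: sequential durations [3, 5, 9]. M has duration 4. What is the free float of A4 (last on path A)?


ES(A4) = sum of predecessors on chain A = 22
EF(A4) = ES + duration = 22 + 4 = 26
Successor of A4 is M. ES(M) = max(sum(A), sum(B)) = max(26, 17) = 26
Free float = ES(successor) - EF(current) = 26 - 26 = 0

0


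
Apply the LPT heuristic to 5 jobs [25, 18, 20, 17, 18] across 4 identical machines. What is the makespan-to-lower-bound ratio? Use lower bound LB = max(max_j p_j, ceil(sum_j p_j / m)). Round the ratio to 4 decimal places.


LPT order: [25, 20, 18, 18, 17]
Machine loads after assignment: [25, 20, 35, 18]
LPT makespan = 35
Lower bound = max(max_job, ceil(total/4)) = max(25, 25) = 25
Ratio = 35 / 25 = 1.4

1.4


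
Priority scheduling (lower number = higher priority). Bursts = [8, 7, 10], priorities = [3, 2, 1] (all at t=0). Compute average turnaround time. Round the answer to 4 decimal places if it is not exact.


Sort by priority (ascending = highest first):
Order: [(1, 10), (2, 7), (3, 8)]
Completion times:
  Priority 1, burst=10, C=10
  Priority 2, burst=7, C=17
  Priority 3, burst=8, C=25
Average turnaround = 52/3 = 17.3333

17.3333


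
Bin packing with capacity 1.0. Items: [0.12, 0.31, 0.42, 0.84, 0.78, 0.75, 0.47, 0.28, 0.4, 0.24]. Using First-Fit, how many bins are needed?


Place items sequentially using First-Fit:
  Item 0.12 -> new Bin 1
  Item 0.31 -> Bin 1 (now 0.43)
  Item 0.42 -> Bin 1 (now 0.85)
  Item 0.84 -> new Bin 2
  Item 0.78 -> new Bin 3
  Item 0.75 -> new Bin 4
  Item 0.47 -> new Bin 5
  Item 0.28 -> Bin 5 (now 0.75)
  Item 0.4 -> new Bin 6
  Item 0.24 -> Bin 4 (now 0.99)
Total bins used = 6

6


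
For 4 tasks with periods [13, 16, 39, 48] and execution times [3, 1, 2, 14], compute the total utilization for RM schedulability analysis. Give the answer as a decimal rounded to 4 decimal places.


Compute individual utilizations (exact fractions):
  Task 1: C/T = 3/13 (approx. 0.2308)
  Task 2: C/T = 1/16 (approx. 0.0625)
  Task 3: C/T = 2/39 (approx. 0.0513)
  Task 4: C/T = 14/48 = 7/24 (approx. 0.2917)
Total utilization U = 3/13 + 1/16 + 2/39 + 7/24 = 397/624
Rounded to 4 decimal places: U = 0.6362
RM (Liu & Layland) bound for 4 tasks = 0.756828; compare with U = 397/624 (approx. 0.636218)
U <= bound, so schedulable by RM sufficient condition.

0.6362


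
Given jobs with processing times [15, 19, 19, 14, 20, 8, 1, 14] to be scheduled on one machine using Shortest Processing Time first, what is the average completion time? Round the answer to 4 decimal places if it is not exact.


Sort jobs by processing time (SPT order): [1, 8, 14, 14, 15, 19, 19, 20]
Compute completion times sequentially:
  Job 1: processing = 1, completes at 1
  Job 2: processing = 8, completes at 9
  Job 3: processing = 14, completes at 23
  Job 4: processing = 14, completes at 37
  Job 5: processing = 15, completes at 52
  Job 6: processing = 19, completes at 71
  Job 7: processing = 19, completes at 90
  Job 8: processing = 20, completes at 110
Sum of completion times = 393
Average completion time = 393/8 = 49.125

49.125
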